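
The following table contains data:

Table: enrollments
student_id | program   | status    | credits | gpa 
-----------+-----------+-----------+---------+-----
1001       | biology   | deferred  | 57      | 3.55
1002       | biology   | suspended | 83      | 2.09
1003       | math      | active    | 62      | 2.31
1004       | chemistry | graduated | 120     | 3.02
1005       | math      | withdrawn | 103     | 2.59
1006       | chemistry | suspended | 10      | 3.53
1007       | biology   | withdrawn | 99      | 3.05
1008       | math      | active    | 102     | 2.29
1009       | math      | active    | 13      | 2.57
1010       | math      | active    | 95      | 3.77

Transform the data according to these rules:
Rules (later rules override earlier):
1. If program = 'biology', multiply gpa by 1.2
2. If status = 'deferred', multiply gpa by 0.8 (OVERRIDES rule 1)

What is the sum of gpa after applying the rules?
29.09

Step 1: Rule 2 takes priority for records with status = 'deferred'
  - 1 records: 3.55 × 0.8 = 2.84
Step 2: Rule 1 applies to remaining records with program = 'biology'
  - 2 records: 5.14 × 1.2 = 6.17
Step 3: Other records unchanged: 20.08
Step 4: Final sum = 2.84 + 6.17 + 20.08 = 29.09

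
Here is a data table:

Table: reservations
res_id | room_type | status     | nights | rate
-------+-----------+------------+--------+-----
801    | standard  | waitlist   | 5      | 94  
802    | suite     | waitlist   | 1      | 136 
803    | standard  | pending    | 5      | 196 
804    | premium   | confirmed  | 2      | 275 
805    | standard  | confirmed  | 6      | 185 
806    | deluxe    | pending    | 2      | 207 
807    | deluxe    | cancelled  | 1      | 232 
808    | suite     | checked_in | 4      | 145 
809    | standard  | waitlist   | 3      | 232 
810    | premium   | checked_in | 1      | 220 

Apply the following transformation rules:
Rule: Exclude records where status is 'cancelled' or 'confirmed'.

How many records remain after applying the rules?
7

Step 1: Count records to exclude
  - 1 (cancelled) + 2 (confirmed) = 3 records
Step 2: Total records: 10
Step 3: Remaining = 10 - 3 = 7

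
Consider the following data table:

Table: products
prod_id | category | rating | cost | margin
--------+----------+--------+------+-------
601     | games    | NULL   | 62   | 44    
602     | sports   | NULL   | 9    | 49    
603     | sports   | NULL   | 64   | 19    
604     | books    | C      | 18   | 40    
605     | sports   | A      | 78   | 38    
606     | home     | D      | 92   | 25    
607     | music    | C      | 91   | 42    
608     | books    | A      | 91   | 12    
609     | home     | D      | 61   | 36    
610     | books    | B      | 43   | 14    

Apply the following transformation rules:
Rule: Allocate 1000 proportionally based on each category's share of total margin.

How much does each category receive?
books: 206.9, games: 137.93, home: 191.22, music: 131.66, sports: 332.29

Step 1: Calculate total margin = 319
Step 2: Calculate each category's proportion:
  books: 66/319 = 20.69% → 206.9
  games: 44/319 = 13.79% → 137.93
  home: 61/319 = 19.12% → 191.22
  music: 42/319 = 13.17% → 131.66
  sports: 106/319 = 33.23% → 332.29
Step 3: Verify: sum of allocations ≈ 1000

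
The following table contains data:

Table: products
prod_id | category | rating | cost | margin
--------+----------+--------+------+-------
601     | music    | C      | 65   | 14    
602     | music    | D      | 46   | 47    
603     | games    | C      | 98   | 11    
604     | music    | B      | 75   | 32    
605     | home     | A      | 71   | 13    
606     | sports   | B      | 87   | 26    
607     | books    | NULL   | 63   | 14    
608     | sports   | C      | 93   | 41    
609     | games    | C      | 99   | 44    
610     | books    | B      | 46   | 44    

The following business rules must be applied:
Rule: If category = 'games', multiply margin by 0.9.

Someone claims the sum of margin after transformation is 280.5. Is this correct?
Yes, the result is correct.

Step 1: Calculate the correct sum after transformation
Step 2: Apply multiplier 0.9 to records where category = 'games'
Step 3: Correct result = 280.5
Step 4: Claimed result = 280.5
Step 5: 280.5 = 280.5 ✓
Conclusion: The claimed result is correct.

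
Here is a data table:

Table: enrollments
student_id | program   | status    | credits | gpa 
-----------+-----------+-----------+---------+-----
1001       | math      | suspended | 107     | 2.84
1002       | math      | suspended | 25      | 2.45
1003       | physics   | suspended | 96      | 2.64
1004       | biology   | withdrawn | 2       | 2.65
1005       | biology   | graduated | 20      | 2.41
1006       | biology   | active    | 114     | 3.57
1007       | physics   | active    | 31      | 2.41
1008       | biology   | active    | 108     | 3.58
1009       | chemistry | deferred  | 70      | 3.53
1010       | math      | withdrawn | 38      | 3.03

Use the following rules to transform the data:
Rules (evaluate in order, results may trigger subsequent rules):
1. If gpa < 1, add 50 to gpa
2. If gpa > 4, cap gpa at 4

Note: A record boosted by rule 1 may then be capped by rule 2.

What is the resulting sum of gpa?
29.11

Step 1: Apply rule 1 to records with gpa < 1
  - 0 records get bonus of 50
  - Of these, 0 records then exceed 4 and get capped
Step 2: Apply rule 2 to records with gpa > 4
  - 0 records (original) are capped
Step 3: Calculate final sum = 29.11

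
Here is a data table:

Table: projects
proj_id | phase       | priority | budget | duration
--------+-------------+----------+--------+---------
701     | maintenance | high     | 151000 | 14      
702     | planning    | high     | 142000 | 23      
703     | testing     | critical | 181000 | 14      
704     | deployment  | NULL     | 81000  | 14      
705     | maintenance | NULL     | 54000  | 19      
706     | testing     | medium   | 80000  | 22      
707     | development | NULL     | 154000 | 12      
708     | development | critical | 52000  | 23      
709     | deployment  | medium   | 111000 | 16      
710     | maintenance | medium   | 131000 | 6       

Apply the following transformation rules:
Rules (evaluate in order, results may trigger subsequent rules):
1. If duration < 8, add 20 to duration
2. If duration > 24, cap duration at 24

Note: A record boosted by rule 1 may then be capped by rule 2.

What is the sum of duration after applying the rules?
181

Step 1: Apply rule 1 to records with duration < 8
  - 1 records get bonus of 20
  - Of these, 1 records then exceed 24 and get capped
Step 2: Apply rule 2 to records with duration > 24
  - 0 records (original) are capped
Step 3: Calculate final sum = 181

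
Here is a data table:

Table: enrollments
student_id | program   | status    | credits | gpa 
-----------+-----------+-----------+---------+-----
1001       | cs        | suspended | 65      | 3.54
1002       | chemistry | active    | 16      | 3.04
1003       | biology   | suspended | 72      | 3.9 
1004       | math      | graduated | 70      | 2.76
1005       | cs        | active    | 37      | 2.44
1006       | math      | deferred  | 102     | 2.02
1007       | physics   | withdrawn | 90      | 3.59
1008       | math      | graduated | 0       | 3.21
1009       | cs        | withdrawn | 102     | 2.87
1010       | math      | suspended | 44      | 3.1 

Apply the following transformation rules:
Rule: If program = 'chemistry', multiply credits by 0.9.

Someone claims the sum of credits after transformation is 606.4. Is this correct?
No, the correct result is 596.4.

Step 1: Calculate the correct sum after transformation
Step 2: Apply multiplier 0.9 to records where program = 'chemistry'
Step 3: Correct result = 596.4
Step 4: Claimed result = 606.4
Step 5: 596.4 ≠ 606.4
Conclusion: The claimed result is incorrect. The correct answer is 596.4.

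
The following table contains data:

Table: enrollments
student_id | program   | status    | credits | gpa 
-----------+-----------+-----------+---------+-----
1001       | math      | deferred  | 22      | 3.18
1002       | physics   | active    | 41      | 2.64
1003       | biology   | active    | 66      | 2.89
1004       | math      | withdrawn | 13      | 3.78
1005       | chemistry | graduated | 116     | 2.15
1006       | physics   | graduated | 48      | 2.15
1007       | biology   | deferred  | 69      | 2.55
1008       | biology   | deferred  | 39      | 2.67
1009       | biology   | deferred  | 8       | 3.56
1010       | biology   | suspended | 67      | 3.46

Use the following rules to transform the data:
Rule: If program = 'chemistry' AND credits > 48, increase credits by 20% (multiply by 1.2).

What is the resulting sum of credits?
512.2

Step 1: Find records where program = 'chemistry' AND credits > 48
Step 2: 1 records match, summing to 116
Step 3: After multiplier: 116 × 1.2 = 139.2
Step 4: Unaffected records sum: 373
Step 5: Final sum = 139.2 + 373 = 512.2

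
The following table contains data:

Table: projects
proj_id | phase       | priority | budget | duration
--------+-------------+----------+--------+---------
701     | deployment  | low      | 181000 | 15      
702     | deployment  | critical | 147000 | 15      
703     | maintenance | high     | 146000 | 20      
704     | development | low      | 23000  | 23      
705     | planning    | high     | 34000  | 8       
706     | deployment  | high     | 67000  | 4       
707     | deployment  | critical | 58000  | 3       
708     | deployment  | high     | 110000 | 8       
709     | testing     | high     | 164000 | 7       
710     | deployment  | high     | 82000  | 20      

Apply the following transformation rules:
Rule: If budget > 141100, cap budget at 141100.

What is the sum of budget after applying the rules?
938400

Step 1: 4 records have budget > 141100
Step 2: These records originally summed to 638000
Step 3: After capping: 4 × 141100 = 564400
Step 4: Unaffected records sum: 374000
Step 5: Final sum = 564400 + 374000 = 938400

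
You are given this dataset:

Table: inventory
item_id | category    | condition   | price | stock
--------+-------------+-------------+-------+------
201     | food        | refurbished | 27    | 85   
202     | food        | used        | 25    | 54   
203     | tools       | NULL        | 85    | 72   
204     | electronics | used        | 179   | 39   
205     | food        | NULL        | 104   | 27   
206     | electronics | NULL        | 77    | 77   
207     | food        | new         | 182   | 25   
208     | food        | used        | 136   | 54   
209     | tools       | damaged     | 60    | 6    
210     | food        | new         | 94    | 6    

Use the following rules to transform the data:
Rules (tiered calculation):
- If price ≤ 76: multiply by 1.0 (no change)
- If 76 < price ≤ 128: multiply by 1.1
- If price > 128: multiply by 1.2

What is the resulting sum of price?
1104.4

Step 1: Tier 1 (price ≤ 76): 3 records, sum = 112 × 1.0 = 112.0
Step 2: Tier 2 (76 < price ≤ 128): 4 records, sum = 360 × 1.1 = 396.0
Step 3: Tier 3 (price > 128): 3 records, sum = 497 × 1.2 = 596.4
Step 4: Final sum = 112.0 + 396.0 + 596.4 = 1104.4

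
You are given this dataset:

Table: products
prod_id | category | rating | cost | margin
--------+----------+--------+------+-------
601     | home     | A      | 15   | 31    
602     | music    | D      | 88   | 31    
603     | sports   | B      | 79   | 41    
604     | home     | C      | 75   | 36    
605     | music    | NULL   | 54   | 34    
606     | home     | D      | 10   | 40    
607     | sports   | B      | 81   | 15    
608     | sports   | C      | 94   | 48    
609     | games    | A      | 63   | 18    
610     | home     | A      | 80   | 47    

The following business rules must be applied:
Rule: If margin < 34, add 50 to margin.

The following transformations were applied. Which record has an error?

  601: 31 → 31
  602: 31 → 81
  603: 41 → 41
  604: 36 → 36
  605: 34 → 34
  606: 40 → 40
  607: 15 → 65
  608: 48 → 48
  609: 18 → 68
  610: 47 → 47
Record 601 has an error. The correct transformed value should be 81, not 31.

Step 1: Check each record against the rule
Step 2: Record 601 has margin = 31
Step 3: Since 31 < 34, the bonus should have been applied
Step 4: Correct value = 81, but claimed value = 31
Conclusion: Record 601 has the error.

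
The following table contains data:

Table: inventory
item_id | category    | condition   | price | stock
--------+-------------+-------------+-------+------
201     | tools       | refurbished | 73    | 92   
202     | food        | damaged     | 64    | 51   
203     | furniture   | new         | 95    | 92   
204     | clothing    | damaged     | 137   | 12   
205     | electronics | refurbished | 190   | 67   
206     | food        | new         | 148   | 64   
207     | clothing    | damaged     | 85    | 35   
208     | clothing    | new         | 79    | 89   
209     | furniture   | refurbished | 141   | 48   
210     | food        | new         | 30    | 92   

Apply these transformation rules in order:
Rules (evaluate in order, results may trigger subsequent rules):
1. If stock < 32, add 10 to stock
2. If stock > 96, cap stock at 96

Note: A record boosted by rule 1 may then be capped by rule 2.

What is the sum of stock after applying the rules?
652

Step 1: Apply rule 1 to records with stock < 32
  - 1 records get bonus of 10
  - Of these, 0 records then exceed 96 and get capped
Step 2: Apply rule 2 to records with stock > 96
  - 0 records (original) are capped
Step 3: Calculate final sum = 652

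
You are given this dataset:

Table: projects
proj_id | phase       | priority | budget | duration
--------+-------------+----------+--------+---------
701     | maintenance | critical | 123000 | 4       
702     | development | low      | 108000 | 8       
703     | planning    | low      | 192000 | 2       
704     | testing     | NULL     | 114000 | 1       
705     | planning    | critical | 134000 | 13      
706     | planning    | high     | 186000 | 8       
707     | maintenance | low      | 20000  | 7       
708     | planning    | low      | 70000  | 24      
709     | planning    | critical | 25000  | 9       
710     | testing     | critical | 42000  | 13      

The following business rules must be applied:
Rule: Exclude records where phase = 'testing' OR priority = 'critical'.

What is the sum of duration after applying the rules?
49

Step 1: Find records where phase = 'testing' OR priority = 'critical'
Step 2: 5 records match, summing to 40
Step 3: Original sum: 89
Step 4: Remaining sum = 89 - 40 = 49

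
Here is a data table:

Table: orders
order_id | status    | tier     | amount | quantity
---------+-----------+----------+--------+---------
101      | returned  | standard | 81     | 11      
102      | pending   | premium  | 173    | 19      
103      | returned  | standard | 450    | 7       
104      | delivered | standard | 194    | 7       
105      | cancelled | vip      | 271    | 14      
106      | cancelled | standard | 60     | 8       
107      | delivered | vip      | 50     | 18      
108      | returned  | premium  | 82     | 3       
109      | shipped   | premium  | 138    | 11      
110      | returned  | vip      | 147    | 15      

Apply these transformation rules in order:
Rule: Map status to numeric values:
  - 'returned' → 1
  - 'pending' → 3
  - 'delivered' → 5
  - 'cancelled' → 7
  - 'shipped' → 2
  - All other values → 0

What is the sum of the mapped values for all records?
33

Step 1: Apply mapping to each record
Step 2: Count by status:
  'returned': 4 records × 1 = 4
  'pending': 1 records × 3 = 3
  'delivered': 2 records × 5 = 10
  'cancelled': 2 records × 7 = 14
  'shipped': 1 records × 2 = 2
Step 3: Sum all mapped values = 33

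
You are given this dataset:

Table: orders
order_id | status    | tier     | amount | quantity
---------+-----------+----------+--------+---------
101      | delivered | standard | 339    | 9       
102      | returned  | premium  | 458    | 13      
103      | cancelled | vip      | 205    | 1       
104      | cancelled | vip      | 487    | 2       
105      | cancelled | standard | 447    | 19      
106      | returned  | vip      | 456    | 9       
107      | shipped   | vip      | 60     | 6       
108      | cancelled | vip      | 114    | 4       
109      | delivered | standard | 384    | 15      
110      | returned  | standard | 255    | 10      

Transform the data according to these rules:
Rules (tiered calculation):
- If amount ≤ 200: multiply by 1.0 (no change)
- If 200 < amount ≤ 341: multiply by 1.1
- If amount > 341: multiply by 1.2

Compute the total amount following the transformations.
3731.3

Step 1: Tier 1 (amount ≤ 200): 2 records, sum = 174 × 1.0 = 174.0
Step 2: Tier 2 (200 < amount ≤ 341): 3 records, sum = 799 × 1.1 = 878.9
Step 3: Tier 3 (amount > 341): 5 records, sum = 2232 × 1.2 = 2678.4
Step 4: Final sum = 174.0 + 878.9 + 2678.4 = 3731.3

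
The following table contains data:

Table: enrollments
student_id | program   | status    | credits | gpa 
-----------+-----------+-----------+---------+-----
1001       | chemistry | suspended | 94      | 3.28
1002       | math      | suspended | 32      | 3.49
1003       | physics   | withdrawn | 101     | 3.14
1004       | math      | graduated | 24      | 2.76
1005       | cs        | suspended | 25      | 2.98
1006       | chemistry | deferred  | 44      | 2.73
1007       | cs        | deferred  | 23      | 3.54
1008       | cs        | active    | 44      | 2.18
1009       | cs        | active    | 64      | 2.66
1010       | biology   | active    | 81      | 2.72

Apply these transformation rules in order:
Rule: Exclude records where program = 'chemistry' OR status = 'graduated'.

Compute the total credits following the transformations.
370

Step 1: Find records where program = 'chemistry' OR status = 'graduated'
Step 2: 3 records match, summing to 162
Step 3: Original sum: 532
Step 4: Remaining sum = 532 - 162 = 370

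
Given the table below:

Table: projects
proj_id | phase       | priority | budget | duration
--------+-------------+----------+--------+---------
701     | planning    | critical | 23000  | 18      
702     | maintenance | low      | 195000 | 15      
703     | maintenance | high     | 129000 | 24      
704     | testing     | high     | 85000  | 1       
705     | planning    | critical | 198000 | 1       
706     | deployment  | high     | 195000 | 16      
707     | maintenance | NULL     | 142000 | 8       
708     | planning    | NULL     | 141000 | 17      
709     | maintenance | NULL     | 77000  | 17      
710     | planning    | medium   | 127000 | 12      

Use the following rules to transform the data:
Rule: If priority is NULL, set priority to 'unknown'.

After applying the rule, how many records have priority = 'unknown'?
3

Step 1: Count records where priority IS NULL
Step 2: Found 3 records with NULL priority
Step 3: These records will have priority set to 'unknown'
Step 4: Records already having priority = 'unknown': 0
Step 5: Answer: 3 + 0 = 3 records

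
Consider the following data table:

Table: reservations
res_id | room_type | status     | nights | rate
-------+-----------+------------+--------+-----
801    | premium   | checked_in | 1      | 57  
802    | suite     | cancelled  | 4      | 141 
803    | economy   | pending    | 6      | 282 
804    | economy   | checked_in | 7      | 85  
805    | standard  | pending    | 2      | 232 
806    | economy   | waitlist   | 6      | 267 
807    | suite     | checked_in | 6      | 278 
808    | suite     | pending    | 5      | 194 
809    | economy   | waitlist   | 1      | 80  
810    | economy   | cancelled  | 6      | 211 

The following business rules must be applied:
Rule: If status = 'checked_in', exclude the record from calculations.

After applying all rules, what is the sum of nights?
30

Step 1: Identify records where status = 'checked_in'
Step 2: The excluded records sum to 14
Step 3: Original total nights = 44
Step 4: Remaining total = 44 - 14 = 30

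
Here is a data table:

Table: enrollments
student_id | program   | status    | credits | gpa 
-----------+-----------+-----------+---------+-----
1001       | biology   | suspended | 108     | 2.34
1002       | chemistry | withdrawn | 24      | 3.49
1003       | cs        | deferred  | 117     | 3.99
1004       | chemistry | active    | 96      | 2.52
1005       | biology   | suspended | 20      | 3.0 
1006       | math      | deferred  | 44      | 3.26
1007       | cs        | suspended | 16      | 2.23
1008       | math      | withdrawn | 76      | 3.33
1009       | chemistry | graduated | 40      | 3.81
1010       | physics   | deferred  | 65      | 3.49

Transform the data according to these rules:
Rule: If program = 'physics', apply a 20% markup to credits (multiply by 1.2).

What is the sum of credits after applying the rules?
619.0

Step 1: Records with program = 'physics' have total credits = 65
Step 2: Apply multiplier: 65 × 1.2 = 78.0
Step 3: Other records total: 541
Step 4: Final sum = 78.0 + 541 = 619.0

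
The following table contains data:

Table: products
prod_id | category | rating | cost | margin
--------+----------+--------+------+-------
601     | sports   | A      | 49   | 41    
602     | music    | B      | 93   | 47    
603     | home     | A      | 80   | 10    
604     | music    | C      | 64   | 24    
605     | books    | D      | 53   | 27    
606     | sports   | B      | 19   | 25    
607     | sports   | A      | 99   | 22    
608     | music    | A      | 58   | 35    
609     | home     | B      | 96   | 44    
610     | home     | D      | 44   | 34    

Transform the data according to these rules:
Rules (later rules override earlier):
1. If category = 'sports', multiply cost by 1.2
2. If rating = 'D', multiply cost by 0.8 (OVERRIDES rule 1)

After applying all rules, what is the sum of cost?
669.0

Step 1: Rule 2 takes priority for records with rating = 'D'
  - 2 records: 97 × 0.8 = 77.6
Step 2: Rule 1 applies to remaining records with category = 'sports'
  - 3 records: 167 × 1.2 = 200.4
Step 3: Other records unchanged: 391
Step 4: Final sum = 77.6 + 200.4 + 391 = 669.0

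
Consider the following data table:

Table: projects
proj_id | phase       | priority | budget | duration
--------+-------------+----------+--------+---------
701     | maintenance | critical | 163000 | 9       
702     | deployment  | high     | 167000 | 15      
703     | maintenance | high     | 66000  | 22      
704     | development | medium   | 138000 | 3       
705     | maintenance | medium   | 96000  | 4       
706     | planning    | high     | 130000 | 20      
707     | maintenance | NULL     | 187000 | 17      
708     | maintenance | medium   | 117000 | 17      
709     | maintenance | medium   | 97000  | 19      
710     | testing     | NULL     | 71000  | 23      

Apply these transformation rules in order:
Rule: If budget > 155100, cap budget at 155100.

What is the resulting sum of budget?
1180300

Step 1: 3 records have budget > 155100
Step 2: These records originally summed to 517000
Step 3: After capping: 3 × 155100 = 465300
Step 4: Unaffected records sum: 715000
Step 5: Final sum = 465300 + 715000 = 1180300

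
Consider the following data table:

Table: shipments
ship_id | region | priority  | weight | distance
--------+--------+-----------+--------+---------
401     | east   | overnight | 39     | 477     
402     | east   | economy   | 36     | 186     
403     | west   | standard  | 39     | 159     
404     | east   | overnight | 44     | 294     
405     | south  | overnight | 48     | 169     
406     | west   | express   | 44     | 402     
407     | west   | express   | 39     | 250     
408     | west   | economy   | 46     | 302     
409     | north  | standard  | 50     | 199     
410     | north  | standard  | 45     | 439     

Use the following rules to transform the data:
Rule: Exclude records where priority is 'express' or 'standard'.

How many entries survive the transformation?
5

Step 1: Count records to exclude
  - 2 (express) + 3 (standard) = 5 records
Step 2: Total records: 10
Step 3: Remaining = 10 - 5 = 5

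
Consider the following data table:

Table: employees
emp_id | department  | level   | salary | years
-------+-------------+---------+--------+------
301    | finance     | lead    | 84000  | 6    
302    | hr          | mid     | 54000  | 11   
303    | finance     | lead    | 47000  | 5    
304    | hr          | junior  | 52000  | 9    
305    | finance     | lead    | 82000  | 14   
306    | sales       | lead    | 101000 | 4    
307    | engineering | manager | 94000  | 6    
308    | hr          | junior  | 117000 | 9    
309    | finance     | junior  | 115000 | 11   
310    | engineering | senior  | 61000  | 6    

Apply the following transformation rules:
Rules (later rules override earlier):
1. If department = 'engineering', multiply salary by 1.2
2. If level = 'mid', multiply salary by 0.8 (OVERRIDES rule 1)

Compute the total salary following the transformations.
827200.0

Step 1: Rule 2 takes priority for records with level = 'mid'
  - 1 records: 54000 × 0.8 = 43200.0
Step 2: Rule 1 applies to remaining records with department = 'engineering'
  - 2 records: 155000 × 1.2 = 186000.0
Step 3: Other records unchanged: 598000
Step 4: Final sum = 43200.0 + 186000.0 + 598000 = 827200.0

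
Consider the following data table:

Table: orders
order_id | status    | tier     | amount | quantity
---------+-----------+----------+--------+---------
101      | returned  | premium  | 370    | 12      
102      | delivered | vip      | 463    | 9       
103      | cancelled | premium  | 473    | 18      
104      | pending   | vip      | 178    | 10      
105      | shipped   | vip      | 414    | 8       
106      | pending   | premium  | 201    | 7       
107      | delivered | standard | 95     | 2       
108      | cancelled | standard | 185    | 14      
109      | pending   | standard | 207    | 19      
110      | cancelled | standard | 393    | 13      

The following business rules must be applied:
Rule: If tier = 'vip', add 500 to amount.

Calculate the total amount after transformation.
4479

Step 1: Count records where tier = 'vip': 3
Step 2: Total bonus added: 3 × 500 = 1500
Step 3: Original sum of amount: 2979
Step 4: Final sum = 2979 + 1500 = 4479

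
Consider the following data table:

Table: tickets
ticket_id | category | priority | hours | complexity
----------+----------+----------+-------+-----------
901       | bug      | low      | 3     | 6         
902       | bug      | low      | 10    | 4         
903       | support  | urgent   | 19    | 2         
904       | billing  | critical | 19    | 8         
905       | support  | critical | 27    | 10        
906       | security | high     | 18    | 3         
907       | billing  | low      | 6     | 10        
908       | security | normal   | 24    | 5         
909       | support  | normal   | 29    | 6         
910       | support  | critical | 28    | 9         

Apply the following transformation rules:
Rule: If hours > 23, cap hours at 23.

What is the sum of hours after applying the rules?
167

Step 1: 4 records have hours > 23
Step 2: These records originally summed to 108
Step 3: After capping: 4 × 23 = 92
Step 4: Unaffected records sum: 75
Step 5: Final sum = 92 + 75 = 167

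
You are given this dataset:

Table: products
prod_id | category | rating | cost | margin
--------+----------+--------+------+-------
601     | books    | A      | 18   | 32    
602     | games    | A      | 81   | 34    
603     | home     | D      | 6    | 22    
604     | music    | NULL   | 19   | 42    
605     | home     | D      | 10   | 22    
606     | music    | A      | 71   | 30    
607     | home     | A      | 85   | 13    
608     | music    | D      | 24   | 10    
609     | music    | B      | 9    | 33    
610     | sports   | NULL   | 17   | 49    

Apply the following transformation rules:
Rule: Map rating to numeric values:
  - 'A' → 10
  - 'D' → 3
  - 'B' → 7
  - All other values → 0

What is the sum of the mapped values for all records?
56

Step 1: Apply mapping to each record
Step 2: Count by status:
  'A': 4 records × 10 = 40
  'D': 3 records × 3 = 9
  'B': 1 records × 7 = 7
Step 3: Sum all mapped values = 56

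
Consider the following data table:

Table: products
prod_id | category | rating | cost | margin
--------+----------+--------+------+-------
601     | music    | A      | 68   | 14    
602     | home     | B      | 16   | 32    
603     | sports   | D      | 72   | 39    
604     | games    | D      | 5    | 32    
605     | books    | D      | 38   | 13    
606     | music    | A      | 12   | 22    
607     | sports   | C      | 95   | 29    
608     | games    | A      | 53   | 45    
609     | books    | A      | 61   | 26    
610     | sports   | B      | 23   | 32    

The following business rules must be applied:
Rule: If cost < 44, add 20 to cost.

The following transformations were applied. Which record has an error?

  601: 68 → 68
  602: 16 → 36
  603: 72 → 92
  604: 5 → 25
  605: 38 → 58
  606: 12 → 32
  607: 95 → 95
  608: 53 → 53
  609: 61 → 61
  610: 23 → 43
Record 603 has an error. The correct transformed value should be 72, not 92.

Step 1: Check each record against the rule
Step 2: Record 603 has cost = 72
Step 3: Since 72 >= 44, the bonus should not have been applied
Step 4: Correct value = 72, but claimed value = 92
Conclusion: Record 603 has the error.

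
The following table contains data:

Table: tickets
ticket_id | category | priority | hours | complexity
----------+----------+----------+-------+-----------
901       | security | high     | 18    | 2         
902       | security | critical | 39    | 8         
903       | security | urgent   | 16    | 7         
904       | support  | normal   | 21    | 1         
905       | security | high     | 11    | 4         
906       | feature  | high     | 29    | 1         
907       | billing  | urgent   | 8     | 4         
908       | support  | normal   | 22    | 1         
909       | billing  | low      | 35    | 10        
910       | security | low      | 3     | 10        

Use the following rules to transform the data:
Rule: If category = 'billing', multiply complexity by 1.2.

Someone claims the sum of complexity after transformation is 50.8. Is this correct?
Yes, the result is correct.

Step 1: Calculate the correct sum after transformation
Step 2: Apply multiplier 1.2 to records where category = 'billing'
Step 3: Correct result = 50.8
Step 4: Claimed result = 50.8
Step 5: 50.8 = 50.8 ✓
Conclusion: The claimed result is correct.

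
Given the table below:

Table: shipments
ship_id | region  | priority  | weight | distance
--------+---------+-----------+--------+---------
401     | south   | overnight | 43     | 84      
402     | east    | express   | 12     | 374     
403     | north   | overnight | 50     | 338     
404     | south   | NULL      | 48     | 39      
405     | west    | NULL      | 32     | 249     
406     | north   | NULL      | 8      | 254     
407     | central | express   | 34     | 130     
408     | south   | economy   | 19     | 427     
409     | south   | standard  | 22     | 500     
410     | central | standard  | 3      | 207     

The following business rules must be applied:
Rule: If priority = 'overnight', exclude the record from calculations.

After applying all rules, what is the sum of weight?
178

Step 1: Identify records where priority = 'overnight'
Step 2: The excluded records sum to 93
Step 3: Original total weight = 271
Step 4: Remaining total = 271 - 93 = 178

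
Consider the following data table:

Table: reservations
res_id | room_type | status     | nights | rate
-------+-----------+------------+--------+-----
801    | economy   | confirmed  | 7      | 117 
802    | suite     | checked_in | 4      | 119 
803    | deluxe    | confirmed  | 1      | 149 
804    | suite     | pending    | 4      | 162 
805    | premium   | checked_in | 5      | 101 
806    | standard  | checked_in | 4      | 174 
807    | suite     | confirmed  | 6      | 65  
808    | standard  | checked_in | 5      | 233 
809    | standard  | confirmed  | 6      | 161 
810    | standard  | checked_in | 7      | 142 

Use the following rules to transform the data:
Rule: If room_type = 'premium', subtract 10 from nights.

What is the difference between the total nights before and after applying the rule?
10

Step 1: Original sum of nights = 49
Step 2: 1 records have room_type = 'premium'
Step 3: Each affected record changes by -10
Step 4: Total change = 1 × -10 = -10
Step 5: New sum = 49 + -10 = 39
Step 6: Difference = |39 - 49| = 10
        (Sum decreased by 10)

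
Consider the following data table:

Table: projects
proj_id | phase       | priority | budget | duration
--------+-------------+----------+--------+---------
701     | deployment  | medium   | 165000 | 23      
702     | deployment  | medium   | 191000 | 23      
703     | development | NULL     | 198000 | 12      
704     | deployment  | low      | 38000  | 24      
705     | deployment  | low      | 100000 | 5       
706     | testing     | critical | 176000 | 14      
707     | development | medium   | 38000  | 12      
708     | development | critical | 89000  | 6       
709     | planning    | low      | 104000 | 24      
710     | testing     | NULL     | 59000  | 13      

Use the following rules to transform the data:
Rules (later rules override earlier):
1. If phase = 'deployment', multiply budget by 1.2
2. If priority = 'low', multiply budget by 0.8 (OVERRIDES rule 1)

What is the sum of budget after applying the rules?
1180800.0

Step 1: Rule 2 takes priority for records with priority = 'low'
  - 3 records: 242000 × 0.8 = 193600.0
Step 2: Rule 1 applies to remaining records with phase = 'deployment'
  - 2 records: 356000 × 1.2 = 427200.0
Step 3: Other records unchanged: 560000
Step 4: Final sum = 193600.0 + 427200.0 + 560000 = 1180800.0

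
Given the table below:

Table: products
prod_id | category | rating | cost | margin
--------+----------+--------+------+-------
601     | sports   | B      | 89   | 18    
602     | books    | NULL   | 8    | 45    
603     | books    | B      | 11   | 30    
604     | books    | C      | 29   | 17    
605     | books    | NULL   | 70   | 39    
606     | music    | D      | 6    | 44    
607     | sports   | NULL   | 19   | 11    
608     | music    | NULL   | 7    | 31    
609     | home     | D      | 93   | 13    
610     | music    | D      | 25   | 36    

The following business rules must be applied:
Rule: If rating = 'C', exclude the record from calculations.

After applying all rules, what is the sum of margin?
267

Step 1: Identify records where rating = 'C'
Step 2: The excluded records sum to 17
Step 3: Original total margin = 284
Step 4: Remaining total = 284 - 17 = 267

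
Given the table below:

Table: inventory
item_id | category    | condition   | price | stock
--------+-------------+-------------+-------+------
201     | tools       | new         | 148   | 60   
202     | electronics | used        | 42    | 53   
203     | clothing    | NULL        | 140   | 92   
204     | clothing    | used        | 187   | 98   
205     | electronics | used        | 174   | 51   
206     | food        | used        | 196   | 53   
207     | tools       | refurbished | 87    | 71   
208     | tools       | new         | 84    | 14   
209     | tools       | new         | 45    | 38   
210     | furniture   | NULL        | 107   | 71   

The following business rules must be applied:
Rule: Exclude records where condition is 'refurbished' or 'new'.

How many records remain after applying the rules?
6

Step 1: Count records to exclude
  - 1 (refurbished) + 3 (new) = 4 records
Step 2: Total records: 10
Step 3: Remaining = 10 - 4 = 6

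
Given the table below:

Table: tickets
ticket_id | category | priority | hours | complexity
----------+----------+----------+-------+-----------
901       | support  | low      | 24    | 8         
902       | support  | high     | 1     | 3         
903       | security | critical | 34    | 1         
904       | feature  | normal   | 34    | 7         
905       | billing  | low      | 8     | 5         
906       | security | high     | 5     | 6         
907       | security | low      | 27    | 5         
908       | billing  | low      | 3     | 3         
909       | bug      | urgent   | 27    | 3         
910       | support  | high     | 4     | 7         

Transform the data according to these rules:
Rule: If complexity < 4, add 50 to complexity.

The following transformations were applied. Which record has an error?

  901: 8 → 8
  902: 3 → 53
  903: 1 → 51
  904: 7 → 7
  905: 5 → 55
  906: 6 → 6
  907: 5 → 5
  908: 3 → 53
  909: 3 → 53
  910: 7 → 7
Record 905 has an error. The correct transformed value should be 5, not 55.

Step 1: Check each record against the rule
Step 2: Record 905 has complexity = 5
Step 3: Since 5 >= 4, the bonus should not have been applied
Step 4: Correct value = 5, but claimed value = 55
Conclusion: Record 905 has the error.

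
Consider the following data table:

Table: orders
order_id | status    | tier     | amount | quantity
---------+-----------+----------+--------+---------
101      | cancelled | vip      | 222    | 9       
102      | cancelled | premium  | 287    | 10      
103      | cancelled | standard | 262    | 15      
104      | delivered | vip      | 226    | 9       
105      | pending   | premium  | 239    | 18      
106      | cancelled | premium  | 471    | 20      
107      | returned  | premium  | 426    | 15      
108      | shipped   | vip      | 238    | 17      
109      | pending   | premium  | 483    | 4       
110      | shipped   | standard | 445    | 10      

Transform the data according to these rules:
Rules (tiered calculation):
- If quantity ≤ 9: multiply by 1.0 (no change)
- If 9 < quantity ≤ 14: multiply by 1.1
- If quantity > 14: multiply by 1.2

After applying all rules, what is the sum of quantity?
146.0

Step 1: Tier 1 (quantity ≤ 9): 3 records, sum = 22 × 1.0 = 22.0
Step 2: Tier 2 (9 < quantity ≤ 14): 2 records, sum = 20 × 1.1 = 22.0
Step 3: Tier 3 (quantity > 14): 5 records, sum = 85 × 1.2 = 102.0
Step 4: Final sum = 22.0 + 22.0 + 102.0 = 146.0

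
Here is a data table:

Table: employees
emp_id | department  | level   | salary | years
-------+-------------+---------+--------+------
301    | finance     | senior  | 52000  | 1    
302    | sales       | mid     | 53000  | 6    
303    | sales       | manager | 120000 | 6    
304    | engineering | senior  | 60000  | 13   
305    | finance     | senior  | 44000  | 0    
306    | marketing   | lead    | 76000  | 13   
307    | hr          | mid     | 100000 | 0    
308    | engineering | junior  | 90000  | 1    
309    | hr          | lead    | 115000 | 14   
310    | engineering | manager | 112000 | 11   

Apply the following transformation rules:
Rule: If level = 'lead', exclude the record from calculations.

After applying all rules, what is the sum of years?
38

Step 1: Identify records where level = 'lead'
Step 2: The excluded records sum to 27
Step 3: Original total years = 65
Step 4: Remaining total = 65 - 27 = 38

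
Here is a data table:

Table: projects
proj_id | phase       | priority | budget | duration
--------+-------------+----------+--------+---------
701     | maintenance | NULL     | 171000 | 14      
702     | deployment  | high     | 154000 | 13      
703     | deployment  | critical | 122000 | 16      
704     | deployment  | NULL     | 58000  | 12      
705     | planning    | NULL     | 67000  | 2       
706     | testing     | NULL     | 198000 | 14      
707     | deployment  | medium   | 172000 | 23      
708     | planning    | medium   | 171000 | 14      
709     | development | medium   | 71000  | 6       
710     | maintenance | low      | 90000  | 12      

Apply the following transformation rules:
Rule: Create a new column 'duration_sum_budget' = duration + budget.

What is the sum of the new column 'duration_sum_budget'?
1274126

Step 1: For each record, compute duration + budget
Example calculations:
  14 + 171000 = 171014
  13 + 154000 = 154013
  16 + 122000 = 122016
  ...
Step 2: Sum all derived values
Step 3: Total = 1274126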